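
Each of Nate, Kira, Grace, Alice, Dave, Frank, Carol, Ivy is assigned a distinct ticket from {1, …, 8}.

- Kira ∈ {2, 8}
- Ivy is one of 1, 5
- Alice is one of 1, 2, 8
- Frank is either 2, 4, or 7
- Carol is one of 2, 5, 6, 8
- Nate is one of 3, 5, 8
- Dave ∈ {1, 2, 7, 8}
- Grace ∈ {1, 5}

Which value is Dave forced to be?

7

The 8 variables draw from only 8 values {1, 2, 3, 4, 5, 6, 7, 8}, so each is used; only Nate can be 3, hence Nate = 3.
The 7 still-open variables together cover exactly {1, 2, 4, 5, 6, 7, 8} — 7 values for 7 variables — and 4 appears only in Frank's list, so Frank = 4.
Among the 6 still-open variables, 6 fits only Carol (and all 6 values in {1, 2, 5, 6, 7, 8} must be used), so Carol = 6.
Among the 5 still-open variables, 7 fits only Dave (and all 5 values in {1, 2, 5, 7, 8} must be used), so Dave = 7.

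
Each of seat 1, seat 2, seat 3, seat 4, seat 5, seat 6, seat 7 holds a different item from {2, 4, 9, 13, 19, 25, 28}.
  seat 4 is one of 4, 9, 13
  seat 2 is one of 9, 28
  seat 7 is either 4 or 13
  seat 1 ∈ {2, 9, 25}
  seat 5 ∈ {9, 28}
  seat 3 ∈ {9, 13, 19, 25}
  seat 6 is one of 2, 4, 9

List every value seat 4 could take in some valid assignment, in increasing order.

4, 13

Among the 7 variables, 19 fits only seat 3 (and all 7 values in {2, 4, 9, 13, 19, 25, 28} must be used), so seat 3 = 19.
The 6 still-open variables draw from only 6 values {2, 4, 9, 13, 25, 28}, so each is used; only seat 1 can be 25, hence seat 1 = 25.
The 5 still-open variables together cover exactly {2, 4, 9, 13, 28} — 5 values for 5 variables — and 2 appears only in seat 6's list, so seat 6 = 2.
seat 2 and seat 5 share exactly the 2 values {9, 28}; by pigeonhole those values go to them, so strike 9, 28 from seat 4.
No further eliminations apply; seat 4 can still be any of 4, 13.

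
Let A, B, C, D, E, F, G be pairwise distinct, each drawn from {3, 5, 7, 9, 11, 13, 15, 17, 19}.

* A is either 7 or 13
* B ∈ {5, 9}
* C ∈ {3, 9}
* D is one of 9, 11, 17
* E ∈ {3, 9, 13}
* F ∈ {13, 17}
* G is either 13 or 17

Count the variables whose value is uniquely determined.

The 7 variables together cover exactly {3, 5, 7, 9, 11, 13, 17} — 7 values for 7 variables — and 5 appears only in B's list, so B = 5.
Among the 6 still-open variables, 7 fits only A (and all 6 values in {3, 7, 9, 11, 13, 17} must be used), so A = 7.
The 5 still-open variables together cover exactly {3, 9, 11, 13, 17} — 5 values for 5 variables — and 11 appears only in D's list, so D = 11.
F and G between them cover only {13, 17} — a naked pair. Remove those values from E.
Determined: A=7, B=5, D=11. The other variables each still have more than one consistent value. That makes 3.

3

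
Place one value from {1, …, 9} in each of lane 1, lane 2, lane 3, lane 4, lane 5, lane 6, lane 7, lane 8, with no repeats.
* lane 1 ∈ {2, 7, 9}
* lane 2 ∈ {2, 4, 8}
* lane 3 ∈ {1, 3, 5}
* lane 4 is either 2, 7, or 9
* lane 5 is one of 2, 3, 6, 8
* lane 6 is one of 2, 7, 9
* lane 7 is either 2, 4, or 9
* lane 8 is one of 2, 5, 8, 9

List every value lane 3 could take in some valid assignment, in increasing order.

1, 3

The 3 variables lane 1, lane 4, lane 6 are confined to {2, 7, 9}, which locks those values in; drop them from lane 2, lane 5, lane 7, lane 8.
That leaves lane 7 = 4. Strike 4 from lane 2.
lane 2's domain is down to {8}, so lane 2 = 8. So lane 5, lane 8 can't be 8.
lane 8 must be 5 (only option left). So lane 3 can't be 5.
No further eliminations apply; lane 3 can still be any of 1, 3.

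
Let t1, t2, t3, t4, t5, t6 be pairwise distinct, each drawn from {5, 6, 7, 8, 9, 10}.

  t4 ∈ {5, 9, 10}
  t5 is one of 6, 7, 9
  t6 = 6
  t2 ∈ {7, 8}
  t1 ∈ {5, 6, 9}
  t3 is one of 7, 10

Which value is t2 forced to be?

t6 must be 6 (only option left). Strike 6 from t1, t5.
Among the 5 still-open variables, 8 fits only t2 (and all 5 values in {5, 7, 8, 9, 10} must be used), so t2 = 8.

8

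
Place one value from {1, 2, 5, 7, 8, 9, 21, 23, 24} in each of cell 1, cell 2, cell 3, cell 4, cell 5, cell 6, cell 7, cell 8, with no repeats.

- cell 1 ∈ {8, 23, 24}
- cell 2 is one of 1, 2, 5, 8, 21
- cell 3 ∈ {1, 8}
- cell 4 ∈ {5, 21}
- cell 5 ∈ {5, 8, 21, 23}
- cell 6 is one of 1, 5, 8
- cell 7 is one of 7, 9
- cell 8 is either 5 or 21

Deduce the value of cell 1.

cell 4 and cell 8 share exactly the 2 values {5, 21}; by pigeonhole those values go to them, so strike 5, 21 from cell 2, cell 5, cell 6.
cell 3 and cell 6 between them cover only {1, 8} — a naked pair. Remove those values from cell 1, cell 2, cell 5.
cell 2's domain is down to {2}, so cell 2 = 2.
cell 5's domain is down to {23}, so cell 5 = 23. So cell 1 can't be 23.
So cell 1 = 24.

24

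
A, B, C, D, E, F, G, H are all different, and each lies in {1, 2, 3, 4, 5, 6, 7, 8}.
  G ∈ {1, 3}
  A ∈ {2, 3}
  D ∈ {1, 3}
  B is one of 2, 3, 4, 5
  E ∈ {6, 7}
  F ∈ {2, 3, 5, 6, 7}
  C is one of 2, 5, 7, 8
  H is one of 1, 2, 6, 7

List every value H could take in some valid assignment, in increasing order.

6, 7

The 8 variables together cover exactly {1, 2, 3, 4, 5, 6, 7, 8} — 8 values for 8 variables — and 4 appears only in B's list, so B = 4.
Among the 7 still-open variables, 8 fits only C (and all 7 values in {1, 2, 3, 5, 6, 7, 8} must be used), so C = 8.
The 6 still-open variables draw from only 6 values {1, 2, 3, 5, 6, 7}, so each is used; only F can be 5, hence F = 5.
D and G share exactly the 2 values {1, 3}; by pigeonhole those values go to them, so strike 1, 3 from A, H.
A's domain is down to {2}, so A = 2. Eliminate 2 elsewhere: H.
No further eliminations apply; H can still be any of 6, 7.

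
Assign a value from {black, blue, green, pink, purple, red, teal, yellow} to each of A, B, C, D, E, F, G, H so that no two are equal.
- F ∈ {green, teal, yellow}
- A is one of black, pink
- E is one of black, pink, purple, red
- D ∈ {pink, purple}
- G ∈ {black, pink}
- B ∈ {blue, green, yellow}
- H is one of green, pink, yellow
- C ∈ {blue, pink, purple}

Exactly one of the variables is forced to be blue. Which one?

The 8 variables together cover exactly {black, blue, green, pink, purple, red, teal, yellow} — 8 values for 8 variables — and red appears only in E's list, so E = red.
The 7 still-open variables together cover exactly {black, blue, green, pink, purple, teal, yellow} — 7 values for 7 variables — and teal appears only in F's list, so F = teal.
A and G share exactly the 2 values {black, pink}; by pigeonhole those values go to them, so strike black, pink from C, D, H.
D's domain is down to {purple}, so D = purple. So C can't be purple.
So blue goes to C.

C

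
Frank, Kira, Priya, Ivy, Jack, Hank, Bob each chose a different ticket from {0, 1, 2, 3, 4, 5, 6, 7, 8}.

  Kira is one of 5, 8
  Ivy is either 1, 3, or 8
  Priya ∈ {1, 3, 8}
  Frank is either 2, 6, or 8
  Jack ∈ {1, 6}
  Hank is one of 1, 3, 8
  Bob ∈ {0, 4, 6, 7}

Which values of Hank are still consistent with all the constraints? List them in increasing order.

1, 3, 8

Priya, Ivy, Hank between them cover only {1, 3, 8} — a naked triple. Remove those values from Frank, Kira, Jack.
That leaves Kira = 5.
That leaves Jack = 6. So Frank, Bob can't be 6.
Frank has just one choice, so Frank = 2.
No further eliminations apply; Hank can still be any of 1, 3, 8.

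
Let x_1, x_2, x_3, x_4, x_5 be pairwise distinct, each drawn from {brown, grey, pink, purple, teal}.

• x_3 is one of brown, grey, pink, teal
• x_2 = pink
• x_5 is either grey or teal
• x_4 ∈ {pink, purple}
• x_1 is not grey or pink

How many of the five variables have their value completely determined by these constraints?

x_2's domain is down to {pink}, so x_2 = pink. Eliminate pink elsewhere: x_3, x_4.
x_4 must be purple (only option left). Strike purple from x_1.
Determined: x_2=pink, x_4=purple. The other variables each still have more than one consistent value. That makes 2.

2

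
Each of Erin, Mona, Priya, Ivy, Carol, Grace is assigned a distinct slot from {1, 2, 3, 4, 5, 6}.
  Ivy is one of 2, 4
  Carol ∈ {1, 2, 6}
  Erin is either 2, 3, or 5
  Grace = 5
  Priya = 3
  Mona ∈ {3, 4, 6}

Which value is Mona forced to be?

6

Priya must be 3 (only option left). Strike 3 from Erin, Mona.
Grace must be 5 (only option left). Remove 5 from Erin.
Erin must be 2 (only option left). Remove 2 from Ivy, Carol.
That leaves Ivy = 4. Remove 4 from Mona.
So Mona = 6.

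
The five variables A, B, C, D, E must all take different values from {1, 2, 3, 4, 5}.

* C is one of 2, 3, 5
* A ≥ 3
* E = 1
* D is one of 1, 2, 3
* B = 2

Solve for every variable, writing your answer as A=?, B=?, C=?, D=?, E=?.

A=4, B=2, C=5, D=3, E=1

B must be 2 (only option left). Strike 2 from C, D.
E must be 1 (only option left). Strike 1 from D.
D must be 3 (only option left). Strike 3 from A, C.
C's domain is down to {5}, so C = 5. Strike 5 from A.
A has just one choice, so A = 4.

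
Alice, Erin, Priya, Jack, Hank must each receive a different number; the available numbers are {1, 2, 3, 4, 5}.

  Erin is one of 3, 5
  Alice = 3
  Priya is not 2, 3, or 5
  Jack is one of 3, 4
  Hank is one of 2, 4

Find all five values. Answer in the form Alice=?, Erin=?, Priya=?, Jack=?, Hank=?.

Alice=3, Erin=5, Priya=1, Jack=4, Hank=2

Alice has just one choice, so Alice = 3. Eliminate 3 elsewhere: Erin, Jack.
Erin must be 5 (only option left).
That leaves Jack = 4. So Priya, Hank can't be 4.
Hank has just one choice, so Hank = 2.
Priya's domain is down to {1}, so Priya = 1.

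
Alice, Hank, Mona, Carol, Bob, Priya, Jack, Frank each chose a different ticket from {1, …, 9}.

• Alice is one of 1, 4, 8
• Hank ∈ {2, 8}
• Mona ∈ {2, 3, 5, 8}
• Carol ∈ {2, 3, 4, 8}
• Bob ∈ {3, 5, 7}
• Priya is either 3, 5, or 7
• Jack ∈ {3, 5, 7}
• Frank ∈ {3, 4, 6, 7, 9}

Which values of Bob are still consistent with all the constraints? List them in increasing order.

3, 5, 7

Bob, Priya, Jack share exactly the 3 values {3, 5, 7}; by pigeonhole those values go to them, so strike 3, 5, 7 from Mona, Carol, Frank.
Hank and Mona between them cover only {2, 8} — a naked pair. Remove those values from Alice, Carol.
Carol's domain is down to {4}, so Carol = 4. Eliminate 4 elsewhere: Alice, Frank.
Alice has just one choice, so Alice = 1.
No further eliminations apply; Bob can still be any of 3, 5, 7.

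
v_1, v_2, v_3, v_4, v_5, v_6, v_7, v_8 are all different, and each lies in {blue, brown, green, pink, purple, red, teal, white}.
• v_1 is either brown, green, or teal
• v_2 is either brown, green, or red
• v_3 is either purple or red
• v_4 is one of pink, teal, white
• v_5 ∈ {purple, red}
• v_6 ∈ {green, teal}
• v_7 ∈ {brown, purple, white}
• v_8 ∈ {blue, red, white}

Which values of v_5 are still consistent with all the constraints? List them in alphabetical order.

Among the 8 variables, blue fits only v_8 (and all 8 values in {blue, brown, green, pink, purple, red, teal, white} must be used), so v_8 = blue.
Among the 7 still-open variables, pink fits only v_4 (and all 7 values in {brown, green, pink, purple, red, teal, white} must be used), so v_4 = pink.
The 6 still-open variables draw from only 6 values {brown, green, purple, red, teal, white}, so each is used; only v_7 can be white, hence v_7 = white.
v_3 and v_5 between them cover only {purple, red} — a naked pair. Remove those values from v_2.
No further eliminations apply; v_5 can still be any of purple, red.

purple, red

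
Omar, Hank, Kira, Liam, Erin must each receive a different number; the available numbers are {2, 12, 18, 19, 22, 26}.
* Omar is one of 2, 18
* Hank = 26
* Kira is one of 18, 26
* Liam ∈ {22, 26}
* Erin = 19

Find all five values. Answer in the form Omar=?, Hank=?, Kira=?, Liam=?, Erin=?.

Omar=2, Hank=26, Kira=18, Liam=22, Erin=19

Hank must be 26 (only option left). So Kira, Liam can't be 26.
Kira's domain is down to {18}, so Kira = 18. Strike 18 from Omar.
Liam's domain is down to {22}, so Liam = 22.
Erin has just one choice, so Erin = 19.
That leaves Omar = 2.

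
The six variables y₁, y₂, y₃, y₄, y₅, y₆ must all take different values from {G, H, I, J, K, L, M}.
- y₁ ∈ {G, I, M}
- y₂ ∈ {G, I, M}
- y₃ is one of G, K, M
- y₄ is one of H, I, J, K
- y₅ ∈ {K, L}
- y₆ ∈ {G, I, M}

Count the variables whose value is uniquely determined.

y₁, y₂, y₆ between them cover only {G, I, M} — a naked triple. Remove those values from y₃, y₄.
y₃'s domain is down to {K}, so y₃ = K. Strike K from y₄, y₅.
y₅'s domain is down to {L}, so y₅ = L.
Determined: y₃=K, y₅=L. The other variables each still have more than one consistent value. That makes 2.

2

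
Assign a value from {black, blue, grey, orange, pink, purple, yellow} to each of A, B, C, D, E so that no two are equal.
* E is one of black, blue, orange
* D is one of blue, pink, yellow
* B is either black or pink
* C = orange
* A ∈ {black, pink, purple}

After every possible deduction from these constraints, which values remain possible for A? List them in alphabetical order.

black, pink, purple

C's domain is down to {orange}, so C = orange. Eliminate orange elsewhere: E.
No further eliminations apply; A can still be any of black, pink, purple.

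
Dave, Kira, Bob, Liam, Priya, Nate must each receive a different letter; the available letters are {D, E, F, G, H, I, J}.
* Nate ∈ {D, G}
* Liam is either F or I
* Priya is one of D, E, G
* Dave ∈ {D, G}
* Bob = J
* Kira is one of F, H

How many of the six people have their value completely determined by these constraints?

2

Bob's domain is down to {J}, so Bob = J.
The 2 variables Dave and Nate are confined to {D, G}, which locks those values in; drop them from Priya.
Priya's domain is down to {E}, so Priya = E.
Determined: Bob=J, Priya=E. The other people each still have more than one consistent value. That makes 2.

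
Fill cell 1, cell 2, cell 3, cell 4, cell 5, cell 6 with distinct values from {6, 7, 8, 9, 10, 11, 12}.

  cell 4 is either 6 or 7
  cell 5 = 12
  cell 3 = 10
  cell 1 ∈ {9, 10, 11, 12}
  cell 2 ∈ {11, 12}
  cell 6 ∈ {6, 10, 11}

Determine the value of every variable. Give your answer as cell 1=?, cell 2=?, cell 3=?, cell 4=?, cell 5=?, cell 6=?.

cell 1=9, cell 2=11, cell 3=10, cell 4=7, cell 5=12, cell 6=6

cell 3's domain is down to {10}, so cell 3 = 10. So cell 1, cell 6 can't be 10.
cell 5's domain is down to {12}, so cell 5 = 12. Eliminate 12 elsewhere: cell 1, cell 2.
cell 2's domain is down to {11}, so cell 2 = 11. Strike 11 from cell 1, cell 6.
cell 6 has just one choice, so cell 6 = 6. Remove 6 from cell 4.
cell 1 has just one choice, so cell 1 = 9.
cell 4 has just one choice, so cell 4 = 7.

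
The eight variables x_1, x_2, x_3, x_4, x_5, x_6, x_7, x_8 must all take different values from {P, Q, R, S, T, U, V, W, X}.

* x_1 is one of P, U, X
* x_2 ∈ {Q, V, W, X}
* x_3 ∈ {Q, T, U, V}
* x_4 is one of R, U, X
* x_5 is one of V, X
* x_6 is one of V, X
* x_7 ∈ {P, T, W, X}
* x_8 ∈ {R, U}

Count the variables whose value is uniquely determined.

1

x_5 and x_6 between them cover only {V, X} — a naked pair. Remove those values from x_1, x_2, x_3, x_4, x_7.
x_4 and x_8 share exactly the 2 values {R, U}; by pigeonhole those values go to them, so strike R, U from x_1, x_3.
x_1 must be P (only option left). Remove P from x_7.
Determined: x_1=P. The other variables each still have more than one consistent value. That makes 1.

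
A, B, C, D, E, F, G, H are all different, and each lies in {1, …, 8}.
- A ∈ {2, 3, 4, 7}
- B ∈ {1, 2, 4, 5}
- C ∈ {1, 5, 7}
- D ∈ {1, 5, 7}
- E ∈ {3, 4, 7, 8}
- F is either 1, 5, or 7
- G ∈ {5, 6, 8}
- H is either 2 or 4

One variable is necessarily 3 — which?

Among the 8 variables, 6 fits only G (and all 8 values in {1, 2, 3, 4, 5, 6, 7, 8} must be used), so G = 6.
Among the 7 still-open variables, 8 fits only E (and all 7 values in {1, 2, 3, 4, 5, 7, 8} must be used), so E = 8.
The 6 still-open variables draw from only 6 values {1, 2, 3, 4, 5, 7}, so each is used; only A can be 3, hence A = 3.

A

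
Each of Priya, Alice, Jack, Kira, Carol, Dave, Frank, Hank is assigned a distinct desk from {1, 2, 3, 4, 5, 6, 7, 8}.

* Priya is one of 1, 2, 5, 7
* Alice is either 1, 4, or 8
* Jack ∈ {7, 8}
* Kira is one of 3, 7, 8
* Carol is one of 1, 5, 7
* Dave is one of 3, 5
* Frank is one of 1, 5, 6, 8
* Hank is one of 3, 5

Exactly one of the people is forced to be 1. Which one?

The 8 variables together cover exactly {1, 2, 3, 4, 5, 6, 7, 8} — 8 values for 8 variables — and 2 appears only in Priya's list, so Priya = 2.
Among the 7 still-open variables, 4 fits only Alice (and all 7 values in {1, 3, 4, 5, 6, 7, 8} must be used), so Alice = 4.
The 6 still-open variables draw from only 6 values {1, 3, 5, 6, 7, 8}, so each is used; only Frank can be 6, hence Frank = 6.
The 5 still-open variables draw from only 5 values {1, 3, 5, 7, 8}, so each is used; only Carol can be 1, hence Carol = 1.

Carol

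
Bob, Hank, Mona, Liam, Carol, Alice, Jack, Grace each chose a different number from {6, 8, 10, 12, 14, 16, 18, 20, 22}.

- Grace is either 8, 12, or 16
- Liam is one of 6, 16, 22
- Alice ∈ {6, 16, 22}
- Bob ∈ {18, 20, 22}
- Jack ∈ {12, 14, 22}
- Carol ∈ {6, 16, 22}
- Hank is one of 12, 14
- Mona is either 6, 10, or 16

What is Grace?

8

Liam, Carol, Alice between them cover only {6, 16, 22} — a naked triple. Remove those values from Bob, Mona, Jack, Grace.
Mona must be 10 (only option left).
Hank and Jack share exactly the 2 values {12, 14}; by pigeonhole those values go to them, so strike 12, 14 from Grace.
So Grace = 8.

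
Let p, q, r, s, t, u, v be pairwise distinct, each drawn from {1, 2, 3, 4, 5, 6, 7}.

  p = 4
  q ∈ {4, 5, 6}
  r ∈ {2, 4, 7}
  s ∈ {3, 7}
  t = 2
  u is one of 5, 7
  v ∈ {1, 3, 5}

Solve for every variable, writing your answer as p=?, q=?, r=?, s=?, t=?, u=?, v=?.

p has just one choice, so p = 4. So q, r can't be 4.
t's domain is down to {2}, so t = 2. Strike 2 from r.
That leaves r = 7. Eliminate 7 elsewhere: s, u.
s has just one choice, so s = 3. Strike 3 from v.
u has just one choice, so u = 5. Strike 5 from q, v.
v's domain is down to {1}, so v = 1.
q's domain is down to {6}, so q = 6.

p=4, q=6, r=7, s=3, t=2, u=5, v=1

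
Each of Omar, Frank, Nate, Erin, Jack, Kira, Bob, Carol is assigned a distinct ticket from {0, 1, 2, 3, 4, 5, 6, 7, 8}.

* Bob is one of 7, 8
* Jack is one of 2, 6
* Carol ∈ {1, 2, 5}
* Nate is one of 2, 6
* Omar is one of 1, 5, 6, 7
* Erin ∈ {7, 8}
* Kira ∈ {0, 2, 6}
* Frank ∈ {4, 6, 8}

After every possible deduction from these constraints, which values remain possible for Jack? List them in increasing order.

2, 6

The 8 variables together cover exactly {0, 1, 2, 4, 5, 6, 7, 8} — 8 values for 8 variables — and 0 appears only in Kira's list, so Kira = 0.
Among the 7 still-open variables, 4 fits only Frank (and all 7 values in {1, 2, 4, 5, 6, 7, 8} must be used), so Frank = 4.
The 2 variables Nate and Jack are confined to {2, 6}, which locks those values in; drop them from Omar, Carol.
Erin and Bob share exactly the 2 values {7, 8}; by pigeonhole those values go to them, so strike 7, 8 from Omar.
No further eliminations apply; Jack can still be any of 2, 6.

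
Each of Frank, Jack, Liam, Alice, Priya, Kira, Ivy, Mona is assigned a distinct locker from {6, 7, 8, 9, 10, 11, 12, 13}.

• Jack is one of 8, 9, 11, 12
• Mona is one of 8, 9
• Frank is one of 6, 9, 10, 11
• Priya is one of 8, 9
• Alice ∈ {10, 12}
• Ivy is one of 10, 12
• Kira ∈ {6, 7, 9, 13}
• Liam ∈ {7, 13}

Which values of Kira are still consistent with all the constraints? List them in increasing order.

7, 13

Alice and Ivy share exactly the 2 values {10, 12}; by pigeonhole those values go to them, so strike 10, 12 from Frank, Jack.
Priya and Mona share exactly the 2 values {8, 9}; by pigeonhole those values go to them, so strike 8, 9 from Frank, Jack, Kira.
Jack must be 11 (only option left). Remove 11 from Frank.
That leaves Frank = 6. So Kira can't be 6.
No further eliminations apply; Kira can still be any of 7, 13.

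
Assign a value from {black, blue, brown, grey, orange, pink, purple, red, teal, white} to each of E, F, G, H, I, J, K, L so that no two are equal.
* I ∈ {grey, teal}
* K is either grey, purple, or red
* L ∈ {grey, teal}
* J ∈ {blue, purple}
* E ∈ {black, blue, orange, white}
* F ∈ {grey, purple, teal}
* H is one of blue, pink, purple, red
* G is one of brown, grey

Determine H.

pink

The 2 variables I and L are confined to {grey, teal}, which locks those values in; drop them from F, G, K.
F must be purple (only option left). Strike purple from H, J, K.
That leaves G = brown.
J must be blue (only option left). Eliminate blue elsewhere: E, H.
K must be red (only option left). Remove red from H.
So H = pink.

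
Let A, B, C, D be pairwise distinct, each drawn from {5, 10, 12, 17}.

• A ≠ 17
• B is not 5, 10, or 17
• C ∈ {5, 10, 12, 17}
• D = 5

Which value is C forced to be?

17

B's domain is down to {12}, so B = 12. Remove 12 from A, C.
D's domain is down to {5}, so D = 5. Remove 5 from A, C.
A's domain is down to {10}, so A = 10. Eliminate 10 elsewhere: C.
So C = 17.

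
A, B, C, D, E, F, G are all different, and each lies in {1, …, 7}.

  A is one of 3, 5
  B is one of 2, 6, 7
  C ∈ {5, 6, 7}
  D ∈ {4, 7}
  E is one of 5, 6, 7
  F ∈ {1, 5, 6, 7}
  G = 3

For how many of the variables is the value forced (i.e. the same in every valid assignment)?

5

G must be 3 (only option left). Eliminate 3 elsewhere: A.
A has just one choice, so A = 5. Strike 5 from C, E, F.
The 5 still-open variables together cover exactly {1, 2, 4, 6, 7} — 5 values for 5 variables — and 1 appears only in F's list, so F = 1.
The 4 still-open variables draw from only 4 values {2, 4, 6, 7}, so each is used; only B can be 2, hence B = 2.
Among the 3 still-open variables, 4 fits only D (and all 3 values in {4, 6, 7} must be used), so D = 4.
Determined: A=5, B=2, D=4, F=1, G=3. The other variables each still have more than one consistent value. That makes 5.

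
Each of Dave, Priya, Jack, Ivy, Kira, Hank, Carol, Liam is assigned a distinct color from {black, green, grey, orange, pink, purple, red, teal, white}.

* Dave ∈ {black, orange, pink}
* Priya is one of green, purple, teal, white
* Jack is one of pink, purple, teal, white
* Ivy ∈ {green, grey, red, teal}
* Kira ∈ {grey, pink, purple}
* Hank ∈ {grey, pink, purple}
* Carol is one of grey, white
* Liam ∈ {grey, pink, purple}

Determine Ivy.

Kira, Hank, Liam between them cover only {grey, pink, purple} — a naked triple. Remove those values from Dave, Priya, Jack, Ivy, Carol.
Carol's domain is down to {white}, so Carol = white. Eliminate white elsewhere: Priya, Jack.
Jack's domain is down to {teal}, so Jack = teal. Strike teal from Priya, Ivy.
Priya must be green (only option left). Remove green from Ivy.
So Ivy = red.

red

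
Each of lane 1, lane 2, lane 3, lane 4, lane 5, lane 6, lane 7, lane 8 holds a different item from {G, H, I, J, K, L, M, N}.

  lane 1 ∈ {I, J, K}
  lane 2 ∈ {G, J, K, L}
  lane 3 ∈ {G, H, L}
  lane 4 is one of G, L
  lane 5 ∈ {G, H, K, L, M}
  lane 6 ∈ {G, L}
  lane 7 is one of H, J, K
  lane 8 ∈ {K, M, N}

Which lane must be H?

lane 3

The 8 variables together cover exactly {G, H, I, J, K, L, M, N} — 8 values for 8 variables — and I appears only in lane 1's list, so lane 1 = I.
The 7 still-open variables together cover exactly {G, H, J, K, L, M, N} — 7 values for 7 variables — and N appears only in lane 8's list, so lane 8 = N.
The 6 still-open variables together cover exactly {G, H, J, K, L, M} — 6 values for 6 variables — and M appears only in lane 5's list, so lane 5 = M.
lane 4 and lane 6 share exactly the 2 values {G, L}; by pigeonhole those values go to them, so strike G, L from lane 2, lane 3.
So H goes to lane 3.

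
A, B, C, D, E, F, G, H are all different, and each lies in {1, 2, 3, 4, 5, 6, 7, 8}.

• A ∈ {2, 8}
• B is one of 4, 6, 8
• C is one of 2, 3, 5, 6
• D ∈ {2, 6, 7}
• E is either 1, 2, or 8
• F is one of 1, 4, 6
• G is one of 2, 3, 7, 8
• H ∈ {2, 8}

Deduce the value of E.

The 8 variables draw from only 8 values {1, 2, 3, 4, 5, 6, 7, 8}, so each is used; only C can be 5, hence C = 5.
The 7 still-open variables together cover exactly {1, 2, 3, 4, 6, 7, 8} — 7 values for 7 variables — and 3 appears only in G's list, so G = 3.
Among the 6 still-open variables, 7 fits only D (and all 6 values in {1, 2, 4, 6, 7, 8} must be used), so D = 7.
A and H share exactly the 2 values {2, 8}; by pigeonhole those values go to them, so strike 2, 8 from B, E.
So E = 1.

1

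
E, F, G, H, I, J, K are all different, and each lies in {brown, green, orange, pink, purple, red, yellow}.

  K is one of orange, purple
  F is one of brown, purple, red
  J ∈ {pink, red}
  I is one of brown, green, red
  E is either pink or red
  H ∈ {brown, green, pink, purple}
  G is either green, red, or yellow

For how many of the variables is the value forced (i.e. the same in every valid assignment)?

Among the 7 variables, orange fits only K (and all 7 values in {brown, green, orange, pink, purple, red, yellow} must be used), so K = orange.
Among the 6 still-open variables, yellow fits only G (and all 6 values in {brown, green, pink, purple, red, yellow} must be used), so G = yellow.
E and J between them cover only {pink, red} — a naked pair. Remove those values from F, H, I.
Determined: G=yellow, K=orange. The other variables each still have more than one consistent value. That makes 2.

2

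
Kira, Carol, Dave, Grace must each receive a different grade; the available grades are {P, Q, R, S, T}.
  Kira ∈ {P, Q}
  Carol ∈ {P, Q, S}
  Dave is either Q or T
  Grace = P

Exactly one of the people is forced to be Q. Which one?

Kira

Grace has just one choice, so Grace = P. So Kira, Carol can't be P.
So Q goes to Kira.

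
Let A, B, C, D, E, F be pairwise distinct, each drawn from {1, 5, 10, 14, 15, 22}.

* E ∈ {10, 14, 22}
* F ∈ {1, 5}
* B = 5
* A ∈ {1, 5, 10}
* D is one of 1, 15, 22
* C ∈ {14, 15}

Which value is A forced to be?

B's domain is down to {5}, so B = 5. Strike 5 from A, F.
That leaves F = 1. Remove 1 from A, D.
So A = 10.

10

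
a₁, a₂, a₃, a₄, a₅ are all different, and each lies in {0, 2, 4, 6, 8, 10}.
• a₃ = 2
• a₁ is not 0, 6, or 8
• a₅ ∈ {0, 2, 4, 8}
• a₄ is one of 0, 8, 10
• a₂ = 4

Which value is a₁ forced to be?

10

a₂ has just one choice, so a₂ = 4. Eliminate 4 elsewhere: a₁, a₅.
That leaves a₃ = 2. Strike 2 from a₁, a₅.
So a₁ = 10.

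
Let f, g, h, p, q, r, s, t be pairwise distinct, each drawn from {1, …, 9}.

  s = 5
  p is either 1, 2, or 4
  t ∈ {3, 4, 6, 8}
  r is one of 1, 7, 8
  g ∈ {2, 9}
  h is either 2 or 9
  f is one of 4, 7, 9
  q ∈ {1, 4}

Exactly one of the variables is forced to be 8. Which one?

s must be 5 (only option left).
g and h between them cover only {2, 9} — a naked pair. Remove those values from f, p.
The 2 variables p and q are confined to {1, 4}, which locks those values in; drop them from f, r, t.
f's domain is down to {7}, so f = 7. Eliminate 7 elsewhere: r.
So 8 goes to r.

r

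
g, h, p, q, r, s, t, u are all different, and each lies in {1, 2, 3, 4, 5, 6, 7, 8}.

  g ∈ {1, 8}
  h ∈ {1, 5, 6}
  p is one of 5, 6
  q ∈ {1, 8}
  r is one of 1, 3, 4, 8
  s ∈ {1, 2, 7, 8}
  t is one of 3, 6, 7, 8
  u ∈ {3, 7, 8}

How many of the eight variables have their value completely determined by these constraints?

2

Among the 8 variables, 2 fits only s (and all 8 values in {1, 2, 3, 4, 5, 6, 7, 8} must be used), so s = 2.
The 7 still-open variables together cover exactly {1, 3, 4, 5, 6, 7, 8} — 7 values for 7 variables — and 4 appears only in r's list, so r = 4.
g and q share exactly the 2 values {1, 8}; by pigeonhole those values go to them, so strike 1, 8 from h, t, u.
h and p share exactly the 2 values {5, 6}; by pigeonhole those values go to them, so strike 5, 6 from t.
Determined: r=4, s=2. The other variables each still have more than one consistent value. That makes 2.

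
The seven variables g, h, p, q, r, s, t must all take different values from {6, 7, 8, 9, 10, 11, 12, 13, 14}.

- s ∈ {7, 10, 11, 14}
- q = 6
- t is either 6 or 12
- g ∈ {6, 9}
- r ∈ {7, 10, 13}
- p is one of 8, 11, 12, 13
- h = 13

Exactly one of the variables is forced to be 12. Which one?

h must be 13 (only option left). Eliminate 13 elsewhere: p, r.
q has just one choice, so q = 6. Eliminate 6 elsewhere: g, t.
So 12 goes to t.

t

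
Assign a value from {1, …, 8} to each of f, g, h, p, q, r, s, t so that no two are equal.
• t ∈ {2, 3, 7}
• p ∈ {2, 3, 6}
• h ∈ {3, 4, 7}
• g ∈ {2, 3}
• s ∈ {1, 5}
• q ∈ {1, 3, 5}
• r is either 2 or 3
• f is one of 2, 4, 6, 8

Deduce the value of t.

7

The 8 variables draw from only 8 values {1, 2, 3, 4, 5, 6, 7, 8}, so each is used; only f can be 8, hence f = 8.
The 7 still-open variables draw from only 7 values {1, 2, 3, 4, 5, 6, 7}, so each is used; only h can be 4, hence h = 4.
The 6 still-open variables together cover exactly {1, 2, 3, 5, 6, 7} — 6 values for 6 variables — and 6 appears only in p's list, so p = 6.
The 5 still-open variables together cover exactly {1, 2, 3, 5, 7} — 5 values for 5 variables — and 7 appears only in t's list, so t = 7.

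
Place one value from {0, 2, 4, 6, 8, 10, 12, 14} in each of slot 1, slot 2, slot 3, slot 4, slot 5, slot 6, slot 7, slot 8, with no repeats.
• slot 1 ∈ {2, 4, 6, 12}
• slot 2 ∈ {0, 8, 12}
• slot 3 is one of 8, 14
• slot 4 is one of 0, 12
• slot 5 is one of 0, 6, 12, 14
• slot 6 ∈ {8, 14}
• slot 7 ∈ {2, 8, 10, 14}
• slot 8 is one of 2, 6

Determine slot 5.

The 8 variables together cover exactly {0, 2, 4, 6, 8, 10, 12, 14} — 8 values for 8 variables — and 4 appears only in slot 1's list, so slot 1 = 4.
Among the 7 still-open variables, 10 fits only slot 7 (and all 7 values in {0, 2, 6, 8, 10, 12, 14} must be used), so slot 7 = 10.
The 6 still-open variables together cover exactly {0, 2, 6, 8, 12, 14} — 6 values for 6 variables — and 2 appears only in slot 8's list, so slot 8 = 2.
Among the 5 still-open variables, 6 fits only slot 5 (and all 5 values in {0, 6, 8, 12, 14} must be used), so slot 5 = 6.

6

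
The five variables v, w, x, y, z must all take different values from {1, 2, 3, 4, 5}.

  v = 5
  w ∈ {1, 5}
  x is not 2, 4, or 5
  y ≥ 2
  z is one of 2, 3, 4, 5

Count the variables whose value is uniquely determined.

v must be 5 (only option left). So w, y, z can't be 5.
w must be 1 (only option left). Strike 1 from x.
x has just one choice, so x = 3. Remove 3 from y, z.
Determined: v=5, w=1, x=3. The other variables each still have more than one consistent value. That makes 3.

3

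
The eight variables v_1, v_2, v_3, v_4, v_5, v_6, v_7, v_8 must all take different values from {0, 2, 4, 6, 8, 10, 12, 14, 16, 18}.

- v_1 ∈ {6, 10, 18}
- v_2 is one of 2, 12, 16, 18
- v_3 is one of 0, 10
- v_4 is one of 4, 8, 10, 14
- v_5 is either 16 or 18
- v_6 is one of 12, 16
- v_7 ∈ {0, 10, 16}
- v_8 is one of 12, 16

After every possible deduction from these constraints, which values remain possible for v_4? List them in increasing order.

The 2 variables v_6 and v_8 are confined to {12, 16}, which locks those values in; drop them from v_2, v_5, v_7.
v_5's domain is down to {18}, so v_5 = 18. Eliminate 18 elsewhere: v_1, v_2.
That leaves v_2 = 2.
v_3 and v_7 between them cover only {0, 10} — a naked pair. Remove those values from v_1, v_4.
v_1 must be 6 (only option left).
No further eliminations apply; v_4 can still be any of 4, 8, 14.

4, 8, 14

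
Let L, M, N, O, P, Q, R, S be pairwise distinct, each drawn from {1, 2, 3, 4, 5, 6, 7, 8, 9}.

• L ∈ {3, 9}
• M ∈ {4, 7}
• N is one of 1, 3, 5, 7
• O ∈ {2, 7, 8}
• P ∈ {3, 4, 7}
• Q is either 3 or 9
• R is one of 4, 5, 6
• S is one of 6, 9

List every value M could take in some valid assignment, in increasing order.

L and Q between them cover only {3, 9} — a naked pair. Remove those values from N, P, S.
S must be 6 (only option left). So R can't be 6.
M and P share exactly the 2 values {4, 7}; by pigeonhole those values go to them, so strike 4, 7 from N, O, R.
R's domain is down to {5}, so R = 5. So N can't be 5.
N's domain is down to {1}, so N = 1.
No further eliminations apply; M can still be any of 4, 7.

4, 7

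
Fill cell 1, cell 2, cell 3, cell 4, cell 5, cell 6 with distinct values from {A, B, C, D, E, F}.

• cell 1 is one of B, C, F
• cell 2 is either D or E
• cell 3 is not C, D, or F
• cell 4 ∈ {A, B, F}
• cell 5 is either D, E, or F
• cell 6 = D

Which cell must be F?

cell 5

cell 6 must be D (only option left). Remove D from cell 2, cell 5.
cell 2's domain is down to {E}, so cell 2 = E. Remove E from cell 3, cell 5.
So F goes to cell 5.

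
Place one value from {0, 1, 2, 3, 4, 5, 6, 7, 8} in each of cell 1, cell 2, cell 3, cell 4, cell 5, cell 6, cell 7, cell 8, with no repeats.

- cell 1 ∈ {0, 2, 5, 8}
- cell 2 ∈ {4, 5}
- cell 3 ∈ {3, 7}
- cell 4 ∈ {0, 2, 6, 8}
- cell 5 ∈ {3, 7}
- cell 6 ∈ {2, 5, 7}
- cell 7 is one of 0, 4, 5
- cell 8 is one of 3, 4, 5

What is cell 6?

2

The 8 variables draw from only 8 values {0, 2, 3, 4, 5, 6, 7, 8}, so each is used; only cell 4 can be 6, hence cell 4 = 6.
The 7 still-open variables draw from only 7 values {0, 2, 3, 4, 5, 7, 8}, so each is used; only cell 1 can be 8, hence cell 1 = 8.
The 6 still-open variables draw from only 6 values {0, 2, 3, 4, 5, 7}, so each is used; only cell 7 can be 0, hence cell 7 = 0.
The 5 still-open variables draw from only 5 values {2, 3, 4, 5, 7}, so each is used; only cell 6 can be 2, hence cell 6 = 2.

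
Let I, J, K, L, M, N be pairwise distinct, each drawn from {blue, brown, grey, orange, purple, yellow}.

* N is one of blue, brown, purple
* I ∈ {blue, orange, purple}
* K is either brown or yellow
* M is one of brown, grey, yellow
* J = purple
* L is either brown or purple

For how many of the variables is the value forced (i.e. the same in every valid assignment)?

6

J has just one choice, so J = purple. Strike purple from I, L, N.
L has just one choice, so L = brown. So K, M, N can't be brown.
That leaves N = blue. So I can't be blue.
I's domain is down to {orange}, so I = orange.
K must be yellow (only option left). Remove yellow from M.
M's domain is down to {grey}, so M = grey.
Every variable is fixed: I=orange, J=purple, K=yellow, L=brown, M=grey, N=blue. That makes 6.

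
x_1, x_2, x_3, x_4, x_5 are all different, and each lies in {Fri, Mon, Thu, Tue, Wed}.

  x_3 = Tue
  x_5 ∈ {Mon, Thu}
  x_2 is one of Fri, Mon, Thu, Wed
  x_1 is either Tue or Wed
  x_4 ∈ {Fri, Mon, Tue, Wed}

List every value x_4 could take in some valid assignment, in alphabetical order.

Fri, Mon

x_3's domain is down to {Tue}, so x_3 = Tue. Remove Tue from x_1, x_4.
x_1's domain is down to {Wed}, so x_1 = Wed. Eliminate Wed elsewhere: x_2, x_4.
No further eliminations apply; x_4 can still be any of Fri, Mon.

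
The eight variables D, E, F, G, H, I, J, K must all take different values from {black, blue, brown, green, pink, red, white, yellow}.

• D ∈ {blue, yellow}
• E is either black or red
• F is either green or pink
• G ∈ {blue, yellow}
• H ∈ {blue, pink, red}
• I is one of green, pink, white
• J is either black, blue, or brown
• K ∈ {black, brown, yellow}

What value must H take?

The 8 variables together cover exactly {black, blue, brown, green, pink, red, white, yellow} — 8 values for 8 variables — and white appears only in I's list, so I = white.
The 7 still-open variables draw from only 7 values {black, blue, brown, green, pink, red, yellow}, so each is used; only F can be green, hence F = green.
Among the 6 still-open variables, pink fits only H (and all 6 values in {black, blue, brown, pink, red, yellow} must be used), so H = pink.

pink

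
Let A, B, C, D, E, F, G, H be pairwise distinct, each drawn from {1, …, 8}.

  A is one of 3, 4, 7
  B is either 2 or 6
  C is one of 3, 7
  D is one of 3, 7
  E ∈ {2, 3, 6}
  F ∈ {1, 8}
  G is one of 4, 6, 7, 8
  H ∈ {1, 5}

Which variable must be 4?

The 8 variables draw from only 8 values {1, 2, 3, 4, 5, 6, 7, 8}, so each is used; only H can be 5, hence H = 5.
The 7 still-open variables draw from only 7 values {1, 2, 3, 4, 6, 7, 8}, so each is used; only F can be 1, hence F = 1.
Among the 6 still-open variables, 8 fits only G (and all 6 values in {2, 3, 4, 6, 7, 8} must be used), so G = 8.
The 5 still-open variables together cover exactly {2, 3, 4, 6, 7} — 5 values for 5 variables — and 4 appears only in A's list, so A = 4.

A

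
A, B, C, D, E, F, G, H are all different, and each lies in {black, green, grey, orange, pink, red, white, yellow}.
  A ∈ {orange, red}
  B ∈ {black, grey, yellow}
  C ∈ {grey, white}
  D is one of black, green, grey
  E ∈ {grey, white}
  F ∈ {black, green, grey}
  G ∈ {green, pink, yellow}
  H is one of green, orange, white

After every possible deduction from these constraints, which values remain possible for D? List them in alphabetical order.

black, green

The 8 variables draw from only 8 values {black, green, grey, orange, pink, red, white, yellow}, so each is used; only G can be pink, hence G = pink.
Among the 7 still-open variables, red fits only A (and all 7 values in {black, green, grey, orange, red, white, yellow} must be used), so A = red.
Among the 6 still-open variables, orange fits only H (and all 6 values in {black, green, grey, orange, white, yellow} must be used), so H = orange.
The 5 still-open variables draw from only 5 values {black, green, grey, white, yellow}, so each is used; only B can be yellow, hence B = yellow.
C and E share exactly the 2 values {grey, white}; by pigeonhole those values go to them, so strike grey, white from D, F.
No further eliminations apply; D can still be any of black, green.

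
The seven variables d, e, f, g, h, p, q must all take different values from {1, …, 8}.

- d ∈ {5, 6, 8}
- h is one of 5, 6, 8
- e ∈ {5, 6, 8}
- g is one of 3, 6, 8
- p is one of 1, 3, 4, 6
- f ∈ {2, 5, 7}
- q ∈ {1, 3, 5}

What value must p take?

The 3 variables d, e, h are confined to {5, 6, 8}, which locks those values in; drop them from f, g, p, q.
g must be 3 (only option left). Remove 3 from p, q.
q's domain is down to {1}, so q = 1. Strike 1 from p.
So p = 4.

4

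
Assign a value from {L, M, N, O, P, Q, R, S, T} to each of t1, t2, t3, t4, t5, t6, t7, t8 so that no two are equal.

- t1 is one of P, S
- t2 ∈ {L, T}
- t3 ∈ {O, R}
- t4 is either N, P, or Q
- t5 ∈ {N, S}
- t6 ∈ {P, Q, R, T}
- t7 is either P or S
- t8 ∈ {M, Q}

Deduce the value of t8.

The 2 variables t1 and t7 are confined to {P, S}, which locks those values in; drop them from t4, t5, t6.
t5 has just one choice, so t5 = N. Strike N from t4.
t4 has just one choice, so t4 = Q. So t6, t8 can't be Q.
So t8 = M.

M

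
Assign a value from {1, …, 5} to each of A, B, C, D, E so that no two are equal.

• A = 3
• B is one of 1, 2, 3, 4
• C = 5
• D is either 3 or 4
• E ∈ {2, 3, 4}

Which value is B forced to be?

A must be 3 (only option left). Eliminate 3 elsewhere: B, D, E.
C has just one choice, so C = 5.
D's domain is down to {4}, so D = 4. Remove 4 from B, E.
That leaves E = 2. Remove 2 from B.
So B = 1.

1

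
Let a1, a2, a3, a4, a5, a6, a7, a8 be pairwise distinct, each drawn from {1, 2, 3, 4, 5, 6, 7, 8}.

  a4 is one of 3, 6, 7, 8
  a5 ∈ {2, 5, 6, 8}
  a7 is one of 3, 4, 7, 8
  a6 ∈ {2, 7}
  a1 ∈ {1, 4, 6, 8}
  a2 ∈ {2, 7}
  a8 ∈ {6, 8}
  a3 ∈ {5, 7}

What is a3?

The 8 variables together cover exactly {1, 2, 3, 4, 5, 6, 7, 8} — 8 values for 8 variables — and 1 appears only in a1's list, so a1 = 1.
Among the 7 still-open variables, 4 fits only a7 (and all 7 values in {2, 3, 4, 5, 6, 7, 8} must be used), so a7 = 4.
Among the 6 still-open variables, 3 fits only a4 (and all 6 values in {2, 3, 5, 6, 7, 8} must be used), so a4 = 3.
The 2 variables a2 and a6 are confined to {2, 7}, which locks those values in; drop them from a3, a5.
So a3 = 5.

5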